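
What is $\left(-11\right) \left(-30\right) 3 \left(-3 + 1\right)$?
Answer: $-1980$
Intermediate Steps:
$\left(-11\right) \left(-30\right) 3 \left(-3 + 1\right) = 330 \cdot 3 \left(-2\right) = 330 \left(-6\right) = -1980$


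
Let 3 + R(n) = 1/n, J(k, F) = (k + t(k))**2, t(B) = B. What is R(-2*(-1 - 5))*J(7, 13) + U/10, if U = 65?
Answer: -3391/6 ≈ -565.17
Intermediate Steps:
J(k, F) = 4*k**2 (J(k, F) = (k + k)**2 = (2*k)**2 = 4*k**2)
R(n) = -3 + 1/n
R(-2*(-1 - 5))*J(7, 13) + U/10 = (-3 + 1/(-2*(-1 - 5)))*(4*7**2) + 65/10 = (-3 + 1/(-2*(-6)))*(4*49) + 65*(1/10) = (-3 + 1/12)*196 + 13/2 = -35/12*196 + 13/2 = -1715/3 + 13/2 = -3391/6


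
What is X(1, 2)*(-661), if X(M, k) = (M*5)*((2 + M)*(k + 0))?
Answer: -19830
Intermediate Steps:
X(M, k) = 5*M*k*(2 + M) (X(M, k) = (5*M)*((2 + M)*k) = (5*M)*(k*(2 + M)) = 5*M*k*(2 + M))
X(1, 2)*(-661) = (5*1*2*(2 + 1))*(-661) = (5*1*2*3)*(-661) = 30*(-661) = -19830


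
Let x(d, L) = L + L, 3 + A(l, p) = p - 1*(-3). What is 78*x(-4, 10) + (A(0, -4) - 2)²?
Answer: 1596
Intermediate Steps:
A(l, p) = p (A(l, p) = -3 + (p - 1*(-3)) = -3 + (p + 3) = -3 + (3 + p) = p)
x(d, L) = 2*L
78*x(-4, 10) + (A(0, -4) - 2)² = 78*(2*10) + (-4 - 2)² = 78*20 + (-6)² = 1560 + 36 = 1596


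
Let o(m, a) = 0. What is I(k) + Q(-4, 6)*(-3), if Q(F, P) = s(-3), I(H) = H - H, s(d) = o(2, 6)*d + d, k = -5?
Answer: 9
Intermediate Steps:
s(d) = d (s(d) = 0*d + d = 0 + d = d)
I(H) = 0
Q(F, P) = -3
I(k) + Q(-4, 6)*(-3) = 0 - 3*(-3) = 0 + 9 = 9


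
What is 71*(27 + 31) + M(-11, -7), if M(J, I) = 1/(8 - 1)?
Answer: 28827/7 ≈ 4118.1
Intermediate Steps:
M(J, I) = ⅐ (M(J, I) = 1/7 = ⅐)
71*(27 + 31) + M(-11, -7) = 71*(27 + 31) + ⅐ = 71*58 + ⅐ = 4118 + ⅐ = 28827/7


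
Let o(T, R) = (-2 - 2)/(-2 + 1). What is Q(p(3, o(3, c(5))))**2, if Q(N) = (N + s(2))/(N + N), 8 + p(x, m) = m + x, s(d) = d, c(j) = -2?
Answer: 1/4 ≈ 0.25000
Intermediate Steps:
o(T, R) = 4 (o(T, R) = -4/(-1) = -4*(-1) = 4)
p(x, m) = -8 + m + x (p(x, m) = -8 + (m + x) = -8 + m + x)
Q(N) = (2 + N)/(2*N) (Q(N) = (N + 2)/(N + N) = (2 + N)/((2*N)) = (2 + N)*(1/(2*N)) = (2 + N)/(2*N))
Q(p(3, o(3, c(5))))**2 = ((2 + (-8 + 4 + 3))/(2*(-8 + 4 + 3)))**2 = ((1/2)*(2 - 1)/(-1))**2 = ((1/2)*(-1)*1)**2 = (-1/2)**2 = 1/4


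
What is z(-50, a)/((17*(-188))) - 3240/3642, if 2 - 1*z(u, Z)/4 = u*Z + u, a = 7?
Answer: -675474/484993 ≈ -1.3927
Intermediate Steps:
z(u, Z) = 8 - 4*u - 4*Z*u (z(u, Z) = 8 - 4*(u*Z + u) = 8 - 4*(Z*u + u) = 8 - 4*(u + Z*u) = 8 + (-4*u - 4*Z*u) = 8 - 4*u - 4*Z*u)
z(-50, a)/((17*(-188))) - 3240/3642 = (8 - 4*(-50) - 4*7*(-50))/((17*(-188))) - 3240/3642 = (8 + 200 + 1400)/(-3196) - 3240*1/3642 = 1608*(-1/3196) - 540/607 = -402/799 - 540/607 = -675474/484993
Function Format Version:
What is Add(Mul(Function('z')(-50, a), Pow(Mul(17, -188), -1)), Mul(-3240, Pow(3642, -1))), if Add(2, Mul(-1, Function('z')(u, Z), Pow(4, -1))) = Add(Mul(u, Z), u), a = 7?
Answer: Rational(-675474, 484993) ≈ -1.3927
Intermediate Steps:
Function('z')(u, Z) = Add(8, Mul(-4, u), Mul(-4, Z, u)) (Function('z')(u, Z) = Add(8, Mul(-4, Add(Mul(u, Z), u))) = Add(8, Mul(-4, Add(Mul(Z, u), u))) = Add(8, Mul(-4, Add(u, Mul(Z, u)))) = Add(8, Add(Mul(-4, u), Mul(-4, Z, u))) = Add(8, Mul(-4, u), Mul(-4, Z, u)))
Add(Mul(Function('z')(-50, a), Pow(Mul(17, -188), -1)), Mul(-3240, Pow(3642, -1))) = Add(Mul(Add(8, Mul(-4, -50), Mul(-4, 7, -50)), Pow(Mul(17, -188), -1)), Mul(-3240, Pow(3642, -1))) = Add(Mul(Add(8, 200, 1400), Pow(-3196, -1)), Mul(-3240, Rational(1, 3642))) = Add(Mul(1608, Rational(-1, 3196)), Rational(-540, 607)) = Add(Rational(-402, 799), Rational(-540, 607)) = Rational(-675474, 484993)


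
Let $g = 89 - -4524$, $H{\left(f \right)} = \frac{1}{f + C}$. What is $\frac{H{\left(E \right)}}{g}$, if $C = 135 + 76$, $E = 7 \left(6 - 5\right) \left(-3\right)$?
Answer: $\frac{1}{876470} \approx 1.1409 \cdot 10^{-6}$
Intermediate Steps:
$E = -21$ ($E = 7 \cdot 1 \left(-3\right) = 7 \left(-3\right) = -21$)
$C = 211$
$H{\left(f \right)} = \frac{1}{211 + f}$ ($H{\left(f \right)} = \frac{1}{f + 211} = \frac{1}{211 + f}$)
$g = 4613$ ($g = 89 + 4524 = 4613$)
$\frac{H{\left(E \right)}}{g} = \frac{1}{\left(211 - 21\right) 4613} = \frac{1}{190} \cdot \frac{1}{4613} = \frac{1}{876470}$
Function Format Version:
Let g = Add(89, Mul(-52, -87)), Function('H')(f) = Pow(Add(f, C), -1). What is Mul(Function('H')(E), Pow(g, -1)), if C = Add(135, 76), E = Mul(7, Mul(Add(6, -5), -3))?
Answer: Rational(1, 876470) ≈ 1.1409e-6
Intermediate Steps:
E = -21 (E = Mul(7, Mul(1, -3)) = Mul(7, -3) = -21)
C = 211
Function('H')(f) = Pow(Add(211, f), -1) (Function('H')(f) = Pow(Add(f, 211), -1) = Pow(Add(211, f), -1))
g = 4613 (g = Add(89, 4524) = 4613)
Mul(Function('H')(E), Pow(g, -1)) = Mul(Pow(Add(211, -21), -1), Pow(4613, -1)) = Mul(Pow(190, -1), Rational(1, 4613)) = Mul(Rational(1, 190), Rational(1, 4613)) = Rational(1, 876470)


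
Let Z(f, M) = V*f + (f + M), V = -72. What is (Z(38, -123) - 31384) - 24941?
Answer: -59146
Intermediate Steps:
Z(f, M) = M - 71*f (Z(f, M) = -72*f + (f + M) = -72*f + (M + f) = M - 71*f)
(Z(38, -123) - 31384) - 24941 = ((-123 - 71*38) - 31384) - 24941 = ((-123 - 2698) - 31384) - 24941 = (-2821 - 31384) - 24941 = -34205 - 24941 = -59146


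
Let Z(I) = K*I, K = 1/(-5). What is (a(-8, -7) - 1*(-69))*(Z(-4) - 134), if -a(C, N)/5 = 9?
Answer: -15984/5 ≈ -3196.8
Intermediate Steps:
K = -1/5 ≈ -0.20000
a(C, N) = -45 (a(C, N) = -5*9 = -45)
Z(I) = -I/5
(a(-8, -7) - 1*(-69))*(Z(-4) - 134) = (-45 - 1*(-69))*(-1/5*(-4) - 134) = (-45 + 69)*(4/5 - 134) = 24*(-666/5) = -15984/5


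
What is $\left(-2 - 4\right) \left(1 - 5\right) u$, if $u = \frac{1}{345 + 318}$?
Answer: $\frac{8}{221} \approx 0.036199$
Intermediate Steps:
$u = \frac{1}{663} \approx 0.0015083$
$\left(-2 - 4\right) \left(1 - 5\right) u = \left(-2 - 4\right) \left(1 - 5\right) \frac{1}{663} = - 6 \left(1 - 5\right) \frac{1}{663} = \left(-6\right) \left(-4\right) \frac{1}{663} = 24 \cdot \frac{1}{663} = \frac{8}{221}$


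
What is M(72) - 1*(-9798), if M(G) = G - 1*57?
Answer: 9813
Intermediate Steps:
M(G) = -57 + G (M(G) = G - 57 = -57 + G)
M(72) - 1*(-9798) = (-57 + 72) - 1*(-9798) = 15 + 9798 = 9813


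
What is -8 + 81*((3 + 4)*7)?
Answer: 3961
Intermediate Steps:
-8 + 81*((3 + 4)*7) = -8 + 81*(7*7) = -8 + 81*49 = -8 + 3969 = 3961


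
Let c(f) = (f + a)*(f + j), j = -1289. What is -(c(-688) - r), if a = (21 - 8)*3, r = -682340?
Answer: -1965413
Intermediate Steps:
a = 39 (a = 13*3 = 39)
c(f) = (-1289 + f)*(39 + f) (c(f) = (f + 39)*(f - 1289) = (39 + f)*(-1289 + f) = (-1289 + f)*(39 + f))
-(c(-688) - r) = -((-50271 + (-688)² - 1250*(-688)) - 1*(-682340)) = -((-50271 + 473344 + 860000) + 682340) = -(1283073 + 682340) = -1*1965413 = -1965413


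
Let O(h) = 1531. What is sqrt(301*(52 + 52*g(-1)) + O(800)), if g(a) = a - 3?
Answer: 5*I*sqrt(1817) ≈ 213.13*I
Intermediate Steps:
g(a) = -3 + a
sqrt(301*(52 + 52*g(-1)) + O(800)) = sqrt(301*(52 + 52*(-3 - 1)) + 1531) = sqrt(301*(52 + 52*(-4)) + 1531) = sqrt(301*(52 - 208) + 1531) = sqrt(301*(-156) + 1531) = sqrt(-46956 + 1531) = sqrt(-45425) = 5*I*sqrt(1817)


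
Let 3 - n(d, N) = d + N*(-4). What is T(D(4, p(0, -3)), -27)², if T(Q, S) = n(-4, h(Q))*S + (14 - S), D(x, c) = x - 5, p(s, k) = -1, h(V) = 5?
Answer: 473344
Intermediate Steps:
D(x, c) = -5 + x
n(d, N) = 3 - d + 4*N (n(d, N) = 3 - (d + N*(-4)) = 3 - (d - 4*N) = 3 + (-d + 4*N) = 3 - d + 4*N)
T(Q, S) = 14 + 26*S (T(Q, S) = (3 - 1*(-4) + 4*5)*S + (14 - S) = (3 + 4 + 20)*S + (14 - S) = 27*S + (14 - S) = 14 + 26*S)
T(D(4, p(0, -3)), -27)² = (14 + 26*(-27))² = (14 - 702)² = (-688)² = 473344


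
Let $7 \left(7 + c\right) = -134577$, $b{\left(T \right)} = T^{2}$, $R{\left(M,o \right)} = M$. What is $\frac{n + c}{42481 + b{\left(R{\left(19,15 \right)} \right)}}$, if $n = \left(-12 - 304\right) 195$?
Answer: $- \frac{282983}{149947} \approx -1.8872$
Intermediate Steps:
$n = -61620$ ($n = \left(-316\right) 195 = -61620$)
$c = - \frac{134626}{7}$ ($c = -7 + \frac{1}{7} \left(-134577\right) = -7 - \frac{134577}{7} = - \frac{134626}{7} \approx -19232.0$)
$\frac{n + c}{42481 + b{\left(R{\left(19,15 \right)} \right)}} = \frac{-61620 - \frac{134626}{7}}{42481 + 19^{2}} = - \frac{565966}{7 \left(42481 + 361\right)} = - \frac{565966}{7 \cdot 42842} = \left(- \frac{565966}{7}\right) \frac{1}{42842} = - \frac{282983}{149947}$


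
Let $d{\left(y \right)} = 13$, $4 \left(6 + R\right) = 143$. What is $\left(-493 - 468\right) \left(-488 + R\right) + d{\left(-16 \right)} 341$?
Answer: $\frac{1779245}{4} \approx 4.4481 \cdot 10^{5}$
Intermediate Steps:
$R = \frac{119}{4}$ ($R = -6 + \frac{1}{4} \cdot 143 = -6 + \frac{143}{4} = \frac{119}{4} \approx 29.75$)
$\left(-493 - 468\right) \left(-488 + R\right) + d{\left(-16 \right)} 341 = \left(-493 - 468\right) \left(-488 + \frac{119}{4}\right) + 13 \cdot 341 = \left(-961\right) \left(- \frac{1833}{4}\right) + 4433 = \frac{1761513}{4} + 4433 = \frac{1779245}{4}$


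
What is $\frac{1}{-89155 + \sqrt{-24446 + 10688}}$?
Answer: $- \frac{89155}{7948627783} - \frac{i \sqrt{13758}}{7948627783} \approx -1.1216 \cdot 10^{-5} - 1.4757 \cdot 10^{-8} i$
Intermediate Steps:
$\frac{1}{-89155 + \sqrt{-24446 + 10688}} = \frac{1}{-89155 + \sqrt{-13758}} = \frac{1}{-89155 + i \sqrt{13758}}$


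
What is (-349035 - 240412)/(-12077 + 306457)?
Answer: -589447/294380 ≈ -2.0023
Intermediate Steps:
(-349035 - 240412)/(-12077 + 306457) = -589447/294380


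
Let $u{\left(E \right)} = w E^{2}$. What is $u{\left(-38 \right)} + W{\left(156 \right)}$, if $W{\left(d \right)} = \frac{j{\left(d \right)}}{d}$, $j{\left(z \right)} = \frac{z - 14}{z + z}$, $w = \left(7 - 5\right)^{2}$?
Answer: $\frac{140564807}{24336} \approx 5776.0$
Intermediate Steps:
$w = 4$ ($w = 2^{2} = 4$)
$j{\left(z \right)} = \frac{-14 + z}{2 z}$
$W{\left(d \right)} = \frac{-14 + d}{2 d^{2}}$ ($W{\left(d \right)} = \frac{\frac{1}{2} \frac{1}{d} \left(-14 + d\right)}{d} = \frac{-14 + d}{2 d^{2}}$)
$u{\left(E \right)} = 4 E^{2}$
$u{\left(-38 \right)} + W{\left(156 \right)} = 4 \left(-38\right)^{2} + \frac{-14 + 156}{2 \cdot 24336} = 4 \cdot 1444 + \frac{1}{2} \cdot \frac{1}{24336} \cdot 142 = 5776 + \frac{71}{24336} = \frac{140564807}{24336}$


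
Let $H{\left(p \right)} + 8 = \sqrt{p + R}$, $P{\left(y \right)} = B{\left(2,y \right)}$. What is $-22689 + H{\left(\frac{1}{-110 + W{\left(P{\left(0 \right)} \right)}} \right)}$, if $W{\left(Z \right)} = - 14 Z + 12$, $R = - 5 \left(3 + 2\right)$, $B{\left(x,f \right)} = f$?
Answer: $-22697 + \frac{i \sqrt{4902}}{14} \approx -22697.0 + 5.001 i$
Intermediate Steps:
$P{\left(y \right)} = y$
$R = -25$ ($R = \left(-5\right) 5 = -25$)
$W{\left(Z \right)} = 12 - 14 Z$
$H{\left(p \right)} = -8 + \sqrt{-25 + p}$ ($H{\left(p \right)} = -8 + \sqrt{p - 25} = -8 + \sqrt{-25 + p}$)
$-22689 + H{\left(\frac{1}{-110 + W{\left(P{\left(0 \right)} \right)}} \right)} = -22689 - \left(8 - \sqrt{-25 + \frac{1}{-110 + \left(12 - 0\right)}}\right) = -22689 - \left(8 - \sqrt{-25 + \frac{1}{-110 + \left(12 + 0\right)}}\right) = -22689 - \left(8 - \sqrt{-25 + \frac{1}{-110 + 12}}\right) = -22689 - \left(8 - \sqrt{-25 + \frac{1}{-98}}\right) = -22689 - \left(8 - \sqrt{-25 - \frac{1}{98}}\right) = -22689 - \left(8 - \sqrt{- \frac{2451}{98}}\right) = -22689 - \left(8 - \frac{i \sqrt{4902}}{14}\right) = -22697 + \frac{i \sqrt{4902}}{14}$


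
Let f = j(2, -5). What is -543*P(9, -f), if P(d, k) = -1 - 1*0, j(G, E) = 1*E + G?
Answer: 543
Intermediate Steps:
j(G, E) = E + G
f = -3 (f = -5 + 2 = -3)
P(d, k) = -1 (P(d, k) = -1 + 0 = -1)
-543*P(9, -f) = -543*(-1) = 543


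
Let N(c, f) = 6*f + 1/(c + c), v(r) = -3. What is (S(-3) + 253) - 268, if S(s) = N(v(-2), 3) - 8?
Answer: -31/6 ≈ -5.1667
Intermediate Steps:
N(c, f) = 1/(2*c) + 6*f (N(c, f) = 6*f + 1/(2*c) = 1/(2*c) + 6*f)
S(s) = 59/6 (S(s) = ((½)/(-3) + 6*3) - 8 = ((½)*(-⅓) + 18) - 8 = (-⅙ + 18) - 8 = 107/6 - 8 = 59/6)
(S(-3) + 253) - 268 = (59/6 + 253) - 268 = 1577/6 - 268 = -31/6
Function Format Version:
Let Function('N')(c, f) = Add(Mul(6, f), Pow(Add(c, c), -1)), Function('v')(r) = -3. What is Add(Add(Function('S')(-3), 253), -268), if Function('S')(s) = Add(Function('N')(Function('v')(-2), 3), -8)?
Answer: Rational(-31, 6) ≈ -5.1667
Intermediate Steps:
Function('N')(c, f) = Add(Mul(Rational(1, 2), Pow(c, -1)), Mul(6, f)) (Function('N')(c, f) = Add(Mul(6, f), Pow(Mul(2, c), -1)) = Add(Mul(6, f), Mul(Rational(1, 2), Pow(c, -1))) = Add(Mul(Rational(1, 2), Pow(c, -1)), Mul(6, f)))
Function('S')(s) = Rational(59, 6) (Function('S')(s) = Add(Add(Mul(Rational(1, 2), Pow(-3, -1)), Mul(6, 3)), -8) = Add(Add(Mul(Rational(1, 2), Rational(-1, 3)), 18), -8) = Add(Add(Rational(-1, 6), 18), -8) = Add(Rational(107, 6), -8) = Rational(59, 6))
Add(Add(Function('S')(-3), 253), -268) = Add(Add(Rational(59, 6), 253), -268) = Add(Rational(1577, 6), -268) = Rational(-31, 6)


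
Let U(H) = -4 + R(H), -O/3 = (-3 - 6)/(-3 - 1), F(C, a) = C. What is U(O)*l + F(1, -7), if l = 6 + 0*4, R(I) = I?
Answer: -127/2 ≈ -63.500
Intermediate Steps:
l = 6 (l = 6 + 0 = 6)
O = -27/4 (O = -3*(-3 - 6)/(-3 - 1) = -(-27)/(-4) = -(-27)*(-1)/4 = -3*9/4 = -27/4 ≈ -6.7500)
U(H) = -4 + H
U(O)*l + F(1, -7) = (-4 - 27/4)*6 + 1 = -43/4*6 + 1 = -129/2 + 1 = -127/2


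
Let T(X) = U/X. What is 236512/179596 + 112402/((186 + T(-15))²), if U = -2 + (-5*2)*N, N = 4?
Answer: 1515758681/339077248 ≈ 4.4702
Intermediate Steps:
U = -42 (U = -2 - 5*2*4 = -2 - 10*4 = -2 - 40 = -42)
T(X) = -42/X
236512/179596 + 112402/((186 + T(-15))²) = 236512/179596 + 112402/((186 - 42/(-15))²) = 236512*(1/179596) + 112402/((186 - 42*(-1/15))²) = 59128/44899 + 112402/((186 + 14/5)²) = 59128/44899 + 112402/((944/5)²) = 59128/44899 + 112402/(891136/25) = 59128/44899 + 112402*(25/891136) = 59128/44899 + 1405025/445568 = 1515758681/339077248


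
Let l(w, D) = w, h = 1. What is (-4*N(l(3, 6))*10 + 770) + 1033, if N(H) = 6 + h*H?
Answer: 1443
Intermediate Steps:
N(H) = 6 + H (N(H) = 6 + 1*H = 6 + H)
(-4*N(l(3, 6))*10 + 770) + 1033 = (-4*(6 + 3)*10 + 770) + 1033 = (-4*9*10 + 770) + 1033 = (-36*10 + 770) + 1033 = (-360 + 770) + 1033 = 410 + 1033 = 1443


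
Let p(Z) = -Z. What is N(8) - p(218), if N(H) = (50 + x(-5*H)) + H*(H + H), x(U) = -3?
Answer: 393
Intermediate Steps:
N(H) = 47 + 2*H² (N(H) = (50 - 3) + H*(H + H) = 47 + H*(2*H) = 47 + 2*H²)
N(8) - p(218) = (47 + 2*8²) - (-1)*218 = (47 + 2*64) - 1*(-218) = (47 + 128) + 218 = 175 + 218 = 393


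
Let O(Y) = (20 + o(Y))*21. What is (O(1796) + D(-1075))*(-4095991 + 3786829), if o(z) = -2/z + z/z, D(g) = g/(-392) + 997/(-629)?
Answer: -63583733554353/465164 ≈ -1.3669e+8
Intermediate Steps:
D(g) = -997/629 - g/392 (D(g) = g*(-1/392) + 997*(-1/629) = -g/392 - 997/629 = -997/629 - g/392)
o(z) = 1 - 2/z (o(z) = -2/z + 1 = 1 - 2/z)
O(Y) = 420 + 21*(-2 + Y)/Y (O(Y) = (20 + (-2 + Y)/Y)*21 = 420 + 21*(-2 + Y)/Y)
(O(1796) + D(-1075))*(-4095991 + 3786829) = ((441 - 42/1796) + (-997/629 - 1/392*(-1075)))*(-4095991 + 3786829) = ((441 - 42*1/1796) + (-997/629 + 1075/392))*(-309162) = ((441 - 21/898) + 285351/246568)*(-309162) = (395997/898 + 285351/246568)*(-309162) = (48948216747/110709032)*(-309162) = -63583733554353/465164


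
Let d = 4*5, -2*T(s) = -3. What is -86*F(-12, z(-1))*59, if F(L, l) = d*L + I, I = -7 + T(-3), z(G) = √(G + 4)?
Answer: 1245667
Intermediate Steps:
T(s) = 3/2 (T(s) = -½*(-3) = 3/2)
z(G) = √(4 + G)
I = -11/2 (I = -7 + 3/2 = -11/2 ≈ -5.5000)
d = 20
F(L, l) = -11/2 + 20*L (F(L, l) = 20*L - 11/2 = -11/2 + 20*L)
-86*F(-12, z(-1))*59 = -86*(-11/2 + 20*(-12))*59 = -86*(-11/2 - 240)*59 = -86*(-491/2)*59 = 21113*59 = 1245667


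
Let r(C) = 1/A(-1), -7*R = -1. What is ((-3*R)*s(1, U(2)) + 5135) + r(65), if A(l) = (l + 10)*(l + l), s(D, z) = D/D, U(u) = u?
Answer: 646949/126 ≈ 5134.5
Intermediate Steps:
R = ⅐ (R = -⅐*(-1) = ⅐ ≈ 0.14286)
s(D, z) = 1
A(l) = 2*l*(10 + l) (A(l) = (10 + l)*(2*l) = 2*l*(10 + l))
r(C) = -1/18 (r(C) = 1/(2*(-1)*(10 - 1)) = 1/(2*(-1)*9) = 1/(-18) = -1/18)
((-3*R)*s(1, U(2)) + 5135) + r(65) = (-3*⅐*1 + 5135) - 1/18 = (-3/7*1 + 5135) - 1/18 = (-3/7 + 5135) - 1/18 = 35942/7 - 1/18 = 646949/126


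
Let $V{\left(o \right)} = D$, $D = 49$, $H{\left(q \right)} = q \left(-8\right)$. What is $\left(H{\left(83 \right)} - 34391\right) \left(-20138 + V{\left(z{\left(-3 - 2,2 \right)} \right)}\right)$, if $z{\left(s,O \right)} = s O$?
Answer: $704219895$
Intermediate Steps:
$H{\left(q \right)} = - 8 q$
$z{\left(s,O \right)} = O s$
$V{\left(o \right)} = 49$
$\left(H{\left(83 \right)} - 34391\right) \left(-20138 + V{\left(z{\left(-3 - 2,2 \right)} \right)}\right) = \left(\left(-8\right) 83 - 34391\right) \left(-20138 + 49\right) = \left(-664 - 34391\right) \left(-20089\right) = \left(-35055\right) \left(-20089\right) = 704219895$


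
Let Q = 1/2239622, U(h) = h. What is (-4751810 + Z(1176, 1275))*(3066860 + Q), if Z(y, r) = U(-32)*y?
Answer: -2349771103941054863/159973 ≈ -1.4689e+13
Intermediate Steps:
Z(y, r) = -32*y
Q = 1/2239622 ≈ 4.4650e-7
(-4751810 + Z(1176, 1275))*(3066860 + Q) = (-4751810 - 32*1176)*(3066860 + 1/2239622) = (-4751810 - 37632)*(6868607126921/2239622) = -4789442*6868607126921/2239622 = -2349771103941054863/159973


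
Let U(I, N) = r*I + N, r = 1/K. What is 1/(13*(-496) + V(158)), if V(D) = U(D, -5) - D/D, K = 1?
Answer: -1/6296 ≈ -0.00015883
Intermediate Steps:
r = 1 (r = 1/1 = 1)
U(I, N) = I + N (U(I, N) = 1*I + N = I + N)
V(D) = -6 + D (V(D) = (D - 5) - D/D = (-5 + D) - 1*1 = (-5 + D) - 1 = -6 + D)
1/(13*(-496) + V(158)) = 1/(13*(-496) + (-6 + 158)) = 1/(-6448 + 152) = 1/(-6296) = -1/6296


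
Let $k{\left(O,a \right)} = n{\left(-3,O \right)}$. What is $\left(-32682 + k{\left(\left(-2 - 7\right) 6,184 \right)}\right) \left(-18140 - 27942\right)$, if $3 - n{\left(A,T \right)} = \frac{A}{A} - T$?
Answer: $1508448188$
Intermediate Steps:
$n{\left(A,T \right)} = 2 + T$ ($n{\left(A,T \right)} = 3 - \left(\frac{A}{A} - T\right) = 3 - \left(1 - T\right) = 3 + \left(-1 + T\right) = 2 + T$)
$k{\left(O,a \right)} = 2 + O$
$\left(-32682 + k{\left(\left(-2 - 7\right) 6,184 \right)}\right) \left(-18140 - 27942\right) = \left(-32682 + \left(2 + \left(-2 - 7\right) 6\right)\right) \left(-18140 - 27942\right) = \left(-32682 + \left(2 - 54\right)\right) \left(-46082\right) = \left(-32682 - 52\right) \left(-46082\right) = \left(-32734\right) \left(-46082\right) = 1508448188$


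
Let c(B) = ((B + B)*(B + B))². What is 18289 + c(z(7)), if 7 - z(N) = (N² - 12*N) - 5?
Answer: 78093185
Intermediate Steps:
z(N) = 12 - N² + 12*N (z(N) = 7 - ((N² - 12*N) - 5) = 7 - (-5 + N² - 12*N) = 7 + (5 - N² + 12*N) = 12 - N² + 12*N)
c(B) = 16*B⁴ (c(B) = ((2*B)*(2*B))² = (4*B²)² = 16*B⁴)
18289 + c(z(7)) = 18289 + 16*(12 - 1*7² + 12*7)⁴ = 18289 + 16*(12 - 1*49 + 84)⁴ = 18289 + 16*(12 - 49 + 84)⁴ = 18289 + 16*47⁴ = 18289 + 16*4879681 = 18289 + 78074896 = 78093185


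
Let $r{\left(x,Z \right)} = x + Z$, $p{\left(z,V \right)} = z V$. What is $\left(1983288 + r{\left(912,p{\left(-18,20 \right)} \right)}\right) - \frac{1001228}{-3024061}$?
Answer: $\frac{5999254175468}{3024061} \approx 1.9838 \cdot 10^{6}$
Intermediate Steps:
$p{\left(z,V \right)} = V z$
$r{\left(x,Z \right)} = Z + x$
$\left(1983288 + r{\left(912,p{\left(-18,20 \right)} \right)}\right) - \frac{1001228}{-3024061} = \left(1983288 + \left(20 \left(-18\right) + 912\right)\right) - \frac{1001228}{-3024061} = \left(1983288 + \left(-360 + 912\right)\right) - - \frac{1001228}{3024061} = \left(1983288 + 552\right) + \frac{1001228}{3024061} = 1983840 + \frac{1001228}{3024061} = \frac{5999254175468}{3024061}$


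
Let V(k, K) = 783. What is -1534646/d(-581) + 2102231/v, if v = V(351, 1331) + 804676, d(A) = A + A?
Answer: 619268612468/467971679 ≈ 1323.3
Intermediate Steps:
d(A) = 2*A
v = 805459 (v = 783 + 804676 = 805459)
-1534646/d(-581) + 2102231/v = -1534646/(2*(-581)) + 2102231/805459 = -1534646/(-1162) + 2102231*(1/805459) = -1534646*(-1/1162) + 2102231/805459 = 767323/581 + 2102231/805459 = 619268612468/467971679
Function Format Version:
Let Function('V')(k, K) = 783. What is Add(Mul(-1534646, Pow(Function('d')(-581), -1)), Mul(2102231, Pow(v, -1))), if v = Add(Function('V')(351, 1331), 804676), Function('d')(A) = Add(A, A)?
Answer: Rational(619268612468, 467971679) ≈ 1323.3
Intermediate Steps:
Function('d')(A) = Mul(2, A)
v = 805459 (v = Add(783, 804676) = 805459)
Add(Mul(-1534646, Pow(Function('d')(-581), -1)), Mul(2102231, Pow(v, -1))) = Add(Mul(-1534646, Pow(Mul(2, -581), -1)), Mul(2102231, Pow(805459, -1))) = Add(Mul(-1534646, Pow(-1162, -1)), Mul(2102231, Rational(1, 805459))) = Add(Mul(-1534646, Rational(-1, 1162)), Rational(2102231, 805459)) = Add(Rational(767323, 581), Rational(2102231, 805459)) = Rational(619268612468, 467971679)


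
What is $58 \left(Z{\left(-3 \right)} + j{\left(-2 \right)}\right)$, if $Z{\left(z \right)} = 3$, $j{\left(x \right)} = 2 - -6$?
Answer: $638$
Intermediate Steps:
$j{\left(x \right)} = 8$ ($j{\left(x \right)} = 2 + 6 = 8$)
$58 \left(Z{\left(-3 \right)} + j{\left(-2 \right)}\right) = 58 \left(3 + 8\right) = 58 \cdot 11 = 638$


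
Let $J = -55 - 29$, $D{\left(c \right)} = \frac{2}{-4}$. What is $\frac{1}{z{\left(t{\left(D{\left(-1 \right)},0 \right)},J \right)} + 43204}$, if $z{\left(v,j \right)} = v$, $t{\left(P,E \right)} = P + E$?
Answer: $\frac{2}{86407} \approx 2.3146 \cdot 10^{-5}$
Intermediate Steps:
$D{\left(c \right)} = - \frac{1}{2}$ ($D{\left(c \right)} = 2 \left(- \frac{1}{4}\right) = - \frac{1}{2}$)
$t{\left(P,E \right)} = E + P$
$J = -84$
$\frac{1}{z{\left(t{\left(D{\left(-1 \right)},0 \right)},J \right)} + 43204} = \frac{1}{\left(0 - \frac{1}{2}\right) + 43204} = \frac{1}{- \frac{1}{2} + 43204} = \frac{1}{\frac{86407}{2}} = \frac{2}{86407}$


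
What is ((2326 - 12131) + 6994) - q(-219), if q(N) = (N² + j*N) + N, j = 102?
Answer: -28215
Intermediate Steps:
q(N) = N² + 103*N (q(N) = (N² + 102*N) + N = N² + 103*N)
((2326 - 12131) + 6994) - q(-219) = ((2326 - 12131) + 6994) - (-219)*(103 - 219) = (-9805 + 6994) - (-219)*(-116) = -2811 - 1*25404 = -2811 - 25404 = -28215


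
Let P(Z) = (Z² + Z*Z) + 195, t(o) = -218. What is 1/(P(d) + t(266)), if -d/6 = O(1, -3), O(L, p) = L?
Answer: 1/49 ≈ 0.020408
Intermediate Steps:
d = -6 (d = -6*1 = -6)
P(Z) = 195 + 2*Z² (P(Z) = (Z² + Z²) + 195 = 2*Z² + 195 = 195 + 2*Z²)
1/(P(d) + t(266)) = 1/((195 + 2*(-6)²) - 218) = 1/((195 + 2*36) - 218) = 1/((195 + 72) - 218) = 1/(267 - 218) = 1/49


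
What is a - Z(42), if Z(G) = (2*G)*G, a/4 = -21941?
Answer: -91292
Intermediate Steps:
a = -87764 (a = 4*(-21941) = -87764)
Z(G) = 2*G²
a - Z(42) = -87764 - 2*42² = -87764 - 2*1764 = -87764 - 1*3528 = -87764 - 3528 = -91292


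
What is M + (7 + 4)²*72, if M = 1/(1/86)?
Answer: 8798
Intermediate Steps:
M = 86 (M = 1/(1/86) = 86)
M + (7 + 4)²*72 = 86 + (7 + 4)²*72 = 86 + 11²*72 = 86 + 121*72 = 86 + 8712 = 8798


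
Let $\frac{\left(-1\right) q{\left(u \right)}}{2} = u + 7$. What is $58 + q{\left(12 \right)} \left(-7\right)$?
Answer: $324$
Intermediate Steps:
$q{\left(u \right)} = -14 - 2 u$ ($q{\left(u \right)} = - 2 \left(u + 7\right) = - 2 \left(7 + u\right) = -14 - 2 u$)
$58 + q{\left(12 \right)} \left(-7\right) = 58 + \left(-14 - 24\right) \left(-7\right) = 58 - -266 = 58 + 266 = 324$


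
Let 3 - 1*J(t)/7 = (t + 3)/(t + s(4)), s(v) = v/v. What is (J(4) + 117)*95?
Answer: 12179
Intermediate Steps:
s(v) = 1
J(t) = 21 - 7*(3 + t)/(1 + t) (J(t) = 21 - 7*(t + 3)/(t + 1) = 21 - 7*(3 + t)/(1 + t))
(J(4) + 117)*95 = (14*4/(1 + 4) + 117)*95 = (14*4/5 + 117)*95 = (14*4*(⅕) + 117)*95 = (56/5 + 117)*95 = (641/5)*95 = 12179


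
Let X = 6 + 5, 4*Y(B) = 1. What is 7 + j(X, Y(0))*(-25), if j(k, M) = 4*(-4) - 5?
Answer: 532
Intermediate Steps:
Y(B) = 1/4 (Y(B) = (1/4)*1 = 1/4)
X = 11
j(k, M) = -21 (j(k, M) = -16 - 5 = -21)
7 + j(X, Y(0))*(-25) = 7 - 21*(-25) = 7 + 525 = 532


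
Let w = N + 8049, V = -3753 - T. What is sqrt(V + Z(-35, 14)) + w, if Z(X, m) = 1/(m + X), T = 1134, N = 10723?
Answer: 18772 + 2*I*sqrt(538797)/21 ≈ 18772.0 + 69.907*I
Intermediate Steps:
V = -4887 (V = -3753 - 1*1134 = -3753 - 1134 = -4887)
Z(X, m) = 1/(X + m)
w = 18772 (w = 10723 + 8049 = 18772)
sqrt(V + Z(-35, 14)) + w = sqrt(-4887 + 1/(-35 + 14)) + 18772 = sqrt(-4887 + 1/(-21)) + 18772 = sqrt(-4887 - 1/21) + 18772 = sqrt(-102628/21) + 18772 = 2*I*sqrt(538797)/21 + 18772 = 18772 + 2*I*sqrt(538797)/21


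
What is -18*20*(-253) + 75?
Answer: 91155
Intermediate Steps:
-18*20*(-253) + 75 = -360*(-253) + 75 = 91080 + 75 = 91155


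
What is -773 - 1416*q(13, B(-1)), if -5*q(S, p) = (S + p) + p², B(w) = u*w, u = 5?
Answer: 42863/5 ≈ 8572.6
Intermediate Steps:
B(w) = 5*w
q(S, p) = -S/5 - p/5 - p²/5 (q(S, p) = -((S + p) + p²)/5 = -(S + p + p²)/5 = -S/5 - p/5 - p²/5)
-773 - 1416*q(13, B(-1)) = -773 - 1416*(-⅕*13 - (-1) - (5*(-1))²/5) = -773 - 1416*(-13/5 - ⅕*(-5) - ⅕*(-5)²) = -773 - 1416*(-13/5 + 1 - ⅕*25) = -773 - 1416*(-13/5 + 1 - 5) = -773 - 1416*(-33/5) = -773 + 46728/5 = 42863/5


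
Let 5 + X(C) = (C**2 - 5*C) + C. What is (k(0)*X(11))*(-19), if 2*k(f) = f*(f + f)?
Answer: 0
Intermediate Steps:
k(f) = f**2 (k(f) = (f*(f + f))/2 = (f*(2*f))/2 = (2*f**2)/2 = f**2)
X(C) = -5 + C**2 - 4*C (X(C) = -5 + ((C**2 - 5*C) + C) = -5 + (C**2 - 4*C) = -5 + C**2 - 4*C)
(k(0)*X(11))*(-19) = (0**2*(-5 + 11**2 - 4*11))*(-19) = (0*(-5 + 121 - 44))*(-19) = (0*72)*(-19) = 0*(-19) = 0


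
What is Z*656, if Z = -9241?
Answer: -6062096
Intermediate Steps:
Z*656 = -9241*656 = -6062096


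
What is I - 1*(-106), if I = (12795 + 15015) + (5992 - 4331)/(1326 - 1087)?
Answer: 6673585/239 ≈ 27923.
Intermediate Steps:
I = 6648251/239 (I = 27810 + 1661/239 = 6648251/239 ≈ 27817.)
I - 1*(-106) = 6648251/239 - 1*(-106) = 6648251/239 + 106 = 6673585/239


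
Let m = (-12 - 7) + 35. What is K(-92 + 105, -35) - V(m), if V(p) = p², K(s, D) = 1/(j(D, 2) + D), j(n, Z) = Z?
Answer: -8449/33 ≈ -256.03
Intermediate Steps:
m = 16 (m = -19 + 35 = 16)
K(s, D) = 1/(2 + D)
K(-92 + 105, -35) - V(m) = 1/(2 - 35) - 1*16² = 1/(-33) - 1*256 = -1/33 - 256 = -8449/33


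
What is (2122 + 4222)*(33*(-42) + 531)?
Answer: -5424120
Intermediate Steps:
(2122 + 4222)*(33*(-42) + 531) = 6344*(-1386 + 531) = 6344*(-855) = -5424120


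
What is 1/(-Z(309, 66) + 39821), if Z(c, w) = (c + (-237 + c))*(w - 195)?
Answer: 1/88970 ≈ 1.1240e-5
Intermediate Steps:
Z(c, w) = (-237 + 2*c)*(-195 + w)
1/(-Z(309, 66) + 39821) = 1/(-(46215 - 390*309 - 237*66 + 2*309*66) + 39821) = 1/(-(46215 - 120510 - 15642 + 40788) + 39821) = 1/(-1*(-49149) + 39821) = 1/(49149 + 39821) = 1/88970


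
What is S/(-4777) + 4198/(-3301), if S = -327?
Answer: -18974419/15768877 ≈ -1.2033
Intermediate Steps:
S/(-4777) + 4198/(-3301) = -327/(-4777) + 4198/(-3301) = -327*(-1/4777) + 4198*(-1/3301) = 327/4777 - 4198/3301 = -18974419/15768877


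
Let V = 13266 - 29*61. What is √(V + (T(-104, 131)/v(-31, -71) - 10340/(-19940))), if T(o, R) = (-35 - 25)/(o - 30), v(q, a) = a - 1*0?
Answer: 2*√64654760764030697/4742729 ≈ 107.23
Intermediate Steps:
v(q, a) = a (v(q, a) = a + 0 = a)
T(o, R) = -60/(-30 + o)
V = 11497 (V = 13266 - 1769 = 11497)
√(V + (T(-104, 131)/v(-31, -71) - 10340/(-19940))) = √(11497 + (-60/(-30 - 104)/(-71) - 10340/(-19940))) = √(11497 + (-60/(-134)*(-1/71) - 10340*(-1/19940))) = √(11497 + (-60*(-1/134)*(-1/71) + 517/997)) = √(11497 + ((30/67)*(-1/71) + 517/997)) = √(11497 + (-30/4757 + 517/997)) = √(11497 + 2429459/4742729) = √(54529584772/4742729) = 2*√64654760764030697/4742729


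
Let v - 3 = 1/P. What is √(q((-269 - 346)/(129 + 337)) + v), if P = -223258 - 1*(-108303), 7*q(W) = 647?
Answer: √61791707236105/804685 ≈ 9.7688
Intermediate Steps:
q(W) = 647/7 (q(W) = (⅐)*647 = 647/7)
P = -114955 (P = -223258 + 108303 = -114955)
v = 344864/114955 (v = 3 + 1/(-114955) = 3 - 1/114955 = 344864/114955 ≈ 3.0000)
√(q((-269 - 346)/(129 + 337)) + v) = √(647/7 + 344864/114955) = √(76789933/804685) = √61791707236105/804685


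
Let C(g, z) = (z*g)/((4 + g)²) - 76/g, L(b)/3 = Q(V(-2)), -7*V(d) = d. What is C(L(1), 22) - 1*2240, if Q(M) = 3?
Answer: -3418102/1521 ≈ -2247.3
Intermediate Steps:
V(d) = -d/7
L(b) = 9 (L(b) = 3*3 = 9)
C(g, z) = -76/g + g*z/(4 + g)² (C(g, z) = (g*z)/(4 + g)² - 76/g = g*z/(4 + g)² - 76/g = -76/g + g*z/(4 + g)²)
C(L(1), 22) - 1*2240 = (-76/9 + 9*22/(4 + 9)²) - 1*2240 = (-76*⅑ + 9*22/13²) - 2240 = (-76/9 + 9*22*(1/169)) - 2240 = (-76/9 + 198/169) - 2240 = -11062/1521 - 2240 = -3418102/1521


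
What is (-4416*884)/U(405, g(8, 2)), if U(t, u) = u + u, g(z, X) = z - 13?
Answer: 1951872/5 ≈ 3.9037e+5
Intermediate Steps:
g(z, X) = -13 + z
U(t, u) = 2*u
(-4416*884)/U(405, g(8, 2)) = (-4416*884)/((2*(-13 + 8))) = -3903744/(2*(-5)) = -3903744/(-10) = -3903744*(-⅒) = 1951872/5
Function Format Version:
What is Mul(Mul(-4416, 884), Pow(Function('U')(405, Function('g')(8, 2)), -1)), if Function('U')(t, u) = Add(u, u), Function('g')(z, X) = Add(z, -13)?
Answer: Rational(1951872, 5) ≈ 3.9037e+5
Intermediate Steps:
Function('g')(z, X) = Add(-13, z)
Function('U')(t, u) = Mul(2, u)
Mul(Mul(-4416, 884), Pow(Function('U')(405, Function('g')(8, 2)), -1)) = Mul(Mul(-4416, 884), Pow(Mul(2, Add(-13, 8)), -1)) = Mul(-3903744, Pow(Mul(2, -5), -1)) = Mul(-3903744, Pow(-10, -1)) = Mul(-3903744, Rational(-1, 10)) = Rational(1951872, 5)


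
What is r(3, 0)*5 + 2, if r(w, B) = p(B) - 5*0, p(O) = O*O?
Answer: 2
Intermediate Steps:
p(O) = O**2
r(w, B) = B**2 (r(w, B) = B**2 - 5*0 = B**2 + 0 = B**2)
r(3, 0)*5 + 2 = 0**2*5 + 2 = 0*5 + 2 = 0 + 2 = 2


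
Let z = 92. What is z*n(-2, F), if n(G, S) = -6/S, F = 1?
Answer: -552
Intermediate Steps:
z*n(-2, F) = 92*(-6/1) = 92*(-6*1) = 92*(-6) = -552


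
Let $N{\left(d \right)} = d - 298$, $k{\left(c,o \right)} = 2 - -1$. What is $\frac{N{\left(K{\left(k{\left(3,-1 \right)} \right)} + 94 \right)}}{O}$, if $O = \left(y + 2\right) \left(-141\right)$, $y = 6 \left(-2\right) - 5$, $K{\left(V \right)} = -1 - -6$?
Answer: $- \frac{199}{2115} \approx -0.09409$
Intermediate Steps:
$k{\left(c,o \right)} = 3$ ($k{\left(c,o \right)} = 2 + 1 = 3$)
$K{\left(V \right)} = 5$ ($K{\left(V \right)} = -1 + 6 = 5$)
$y = -17$ ($y = -12 - 5 = -17$)
$N{\left(d \right)} = -298 + d$
$O = 2115$ ($O = \left(-17 + 2\right) \left(-141\right) = \left(-15\right) \left(-141\right) = 2115$)
$\frac{N{\left(K{\left(k{\left(3,-1 \right)} \right)} + 94 \right)}}{O} = \frac{-298 + \left(5 + 94\right)}{2115} = \left(-298 + 99\right) \frac{1}{2115} = \left(-199\right) \frac{1}{2115} = - \frac{199}{2115}$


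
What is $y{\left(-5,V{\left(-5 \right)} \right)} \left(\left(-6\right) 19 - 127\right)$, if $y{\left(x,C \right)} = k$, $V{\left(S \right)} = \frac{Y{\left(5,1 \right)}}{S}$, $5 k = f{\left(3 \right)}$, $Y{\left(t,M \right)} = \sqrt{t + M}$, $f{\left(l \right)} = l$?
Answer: $- \frac{723}{5} \approx -144.6$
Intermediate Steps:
$Y{\left(t,M \right)} = \sqrt{M + t}$
$k = \frac{3}{5}$ ($k = \frac{1}{5} \cdot 3 = \frac{3}{5} \approx 0.6$)
$V{\left(S \right)} = \frac{\sqrt{6}}{S}$ ($V{\left(S \right)} = \frac{\sqrt{1 + 5}}{S} = \frac{\sqrt{6}}{S}$)
$y{\left(x,C \right)} = \frac{3}{5}$
$y{\left(-5,V{\left(-5 \right)} \right)} \left(\left(-6\right) 19 - 127\right) = \frac{3 \left(\left(-6\right) 19 - 127\right)}{5} = \frac{3 \left(-114 - 127\right)}{5} = \frac{3}{5} \left(-241\right) = - \frac{723}{5}$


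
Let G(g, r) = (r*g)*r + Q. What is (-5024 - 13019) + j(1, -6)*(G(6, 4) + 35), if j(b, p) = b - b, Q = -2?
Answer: -18043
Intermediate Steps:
j(b, p) = 0
G(g, r) = -2 + g*r² (G(g, r) = (r*g)*r - 2 = (g*r)*r - 2 = g*r² - 2 = -2 + g*r²)
(-5024 - 13019) + j(1, -6)*(G(6, 4) + 35) = (-5024 - 13019) + 0*((-2 + 6*4²) + 35) = -18043 + 0*((-2 + 6*16) + 35) = -18043 + 0*((-2 + 96) + 35) = -18043 + 0*(94 + 35) = -18043 + 0*129 = -18043 + 0 = -18043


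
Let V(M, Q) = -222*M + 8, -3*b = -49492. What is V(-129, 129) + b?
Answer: 135430/3 ≈ 45143.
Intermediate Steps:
b = 49492/3 (b = -⅓*(-49492) = 49492/3 ≈ 16497.)
V(M, Q) = 8 - 222*M
V(-129, 129) + b = (8 - 222*(-129)) + 49492/3 = (8 + 28638) + 49492/3 = 28646 + 49492/3 = 135430/3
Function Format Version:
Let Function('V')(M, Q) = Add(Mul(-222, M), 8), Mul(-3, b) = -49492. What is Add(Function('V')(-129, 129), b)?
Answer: Rational(135430, 3) ≈ 45143.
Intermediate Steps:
b = Rational(49492, 3) (b = Mul(Rational(-1, 3), -49492) = Rational(49492, 3) ≈ 16497.)
Function('V')(M, Q) = Add(8, Mul(-222, M))
Add(Function('V')(-129, 129), b) = Add(Add(8, Mul(-222, -129)), Rational(49492, 3)) = Add(Add(8, 28638), Rational(49492, 3)) = Add(28646, Rational(49492, 3)) = Rational(135430, 3)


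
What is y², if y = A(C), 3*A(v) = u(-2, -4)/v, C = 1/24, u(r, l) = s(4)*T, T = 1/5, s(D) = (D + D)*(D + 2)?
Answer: 147456/25 ≈ 5898.2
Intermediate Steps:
s(D) = 2*D*(2 + D) (s(D) = (2*D)*(2 + D) = 2*D*(2 + D))
T = ⅕ ≈ 0.20000
u(r, l) = 48/5 (u(r, l) = (2*4*(2 + 4))*(⅕) = (2*4*6)*(⅕) = 48*(⅕) = 48/5)
C = 1/24 ≈ 0.041667
A(v) = 16/(5*v) (A(v) = (48/(5*v))/3 = 16/(5*v))
y = 384/5 (y = 16/(5*(1/24)) = (16/5)*24 = 384/5 ≈ 76.800)
y² = (384/5)² = 147456/25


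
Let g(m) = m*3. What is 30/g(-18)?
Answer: -5/9 ≈ -0.55556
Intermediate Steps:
g(m) = 3*m
30/g(-18) = 30/((3*(-18))) = 30/(-54) = 30*(-1/54) = -5/9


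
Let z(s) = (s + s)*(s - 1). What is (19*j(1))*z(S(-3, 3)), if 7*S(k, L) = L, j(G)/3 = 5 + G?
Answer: -8208/49 ≈ -167.51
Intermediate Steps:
j(G) = 15 + 3*G (j(G) = 3*(5 + G) = 15 + 3*G)
S(k, L) = L/7
z(s) = 2*s*(-1 + s) (z(s) = (2*s)*(-1 + s) = 2*s*(-1 + s))
(19*j(1))*z(S(-3, 3)) = (19*(15 + 3*1))*(2*((⅐)*3)*(-1 + (⅐)*3)) = (19*(15 + 3))*(2*(3/7)*(-1 + 3/7)) = (19*18)*(2*(3/7)*(-4/7)) = 342*(-24/49) = -8208/49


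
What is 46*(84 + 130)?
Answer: 9844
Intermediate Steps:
46*(84 + 130) = 46*214 = 9844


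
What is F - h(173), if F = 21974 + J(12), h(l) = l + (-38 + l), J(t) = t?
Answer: 21678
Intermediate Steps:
h(l) = -38 + 2*l
F = 21986 (F = 21974 + 12 = 21986)
F - h(173) = 21986 - (-38 + 2*173) = 21986 - (-38 + 346) = 21986 - 1*308 = 21986 - 308 = 21678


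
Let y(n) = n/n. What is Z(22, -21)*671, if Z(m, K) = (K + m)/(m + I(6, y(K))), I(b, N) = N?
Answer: 671/23 ≈ 29.174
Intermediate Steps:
y(n) = 1
Z(m, K) = (K + m)/(1 + m) (Z(m, K) = (K + m)/(m + 1) = (K + m)/(1 + m))
Z(22, -21)*671 = ((-21 + 22)/(1 + 22))*671 = (1/23)*671 = 671/23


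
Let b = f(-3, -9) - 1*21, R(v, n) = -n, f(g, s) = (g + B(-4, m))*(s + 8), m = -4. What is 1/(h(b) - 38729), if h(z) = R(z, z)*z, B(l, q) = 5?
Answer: -1/39258 ≈ -2.5473e-5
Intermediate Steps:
f(g, s) = (5 + g)*(8 + s) (f(g, s) = (g + 5)*(s + 8) = (5 + g)*(8 + s))
b = -23 (b = (40 + 5*(-9) + 8*(-3) - 3*(-9)) - 1*21 = (40 - 45 - 24 + 27) - 21 = -2 - 21 = -23)
h(z) = -z² (h(z) = (-z)*z = -z²)
1/(h(b) - 38729) = 1/(-1*(-23)² - 38729) = 1/(-1*529 - 38729) = 1/(-529 - 38729) = 1/(-39258) = -1/39258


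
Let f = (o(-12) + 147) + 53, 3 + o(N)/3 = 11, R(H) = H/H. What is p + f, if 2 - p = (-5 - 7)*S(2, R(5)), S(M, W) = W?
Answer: 238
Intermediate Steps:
R(H) = 1
o(N) = 24 (o(N) = -9 + 3*11 = -9 + 33 = 24)
p = 14 (p = 2 - (-5 - 7) = 2 - (-12) = 2 - 1*(-12) = 2 + 12 = 14)
f = 224 (f = (24 + 147) + 53 = 171 + 53 = 224)
p + f = 14 + 224 = 238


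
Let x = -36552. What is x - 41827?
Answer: -78379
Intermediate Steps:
x - 41827 = -36552 - 41827 = -78379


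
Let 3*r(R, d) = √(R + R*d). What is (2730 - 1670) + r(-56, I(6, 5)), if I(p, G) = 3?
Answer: 1060 + 4*I*√14/3 ≈ 1060.0 + 4.9889*I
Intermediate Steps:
r(R, d) = √(R + R*d)/3
(2730 - 1670) + r(-56, I(6, 5)) = (2730 - 1670) + √(-56*(1 + 3))/3 = 1060 + √(-56*4)/3 = 1060 + √(-224)/3 = 1060 + (4*I*√14)/3 = 1060 + 4*I*√14/3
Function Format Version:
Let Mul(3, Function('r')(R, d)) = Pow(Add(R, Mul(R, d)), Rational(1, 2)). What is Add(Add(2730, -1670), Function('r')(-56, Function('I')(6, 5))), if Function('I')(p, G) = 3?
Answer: Add(1060, Mul(Rational(4, 3), I, Pow(14, Rational(1, 2)))) ≈ Add(1060.0, Mul(4.9889, I))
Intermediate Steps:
Function('r')(R, d) = Mul(Rational(1, 3), Pow(Add(R, Mul(R, d)), Rational(1, 2)))
Add(Add(2730, -1670), Function('r')(-56, Function('I')(6, 5))) = Add(Add(2730, -1670), Mul(Rational(1, 3), Pow(Mul(-56, Add(1, 3)), Rational(1, 2)))) = Add(1060, Mul(Rational(1, 3), Pow(Mul(-56, 4), Rational(1, 2)))) = Add(1060, Mul(Rational(1, 3), Pow(-224, Rational(1, 2)))) = Add(1060, Mul(Rational(1, 3), Mul(4, I, Pow(14, Rational(1, 2))))) = Add(1060, Mul(Rational(4, 3), I, Pow(14, Rational(1, 2))))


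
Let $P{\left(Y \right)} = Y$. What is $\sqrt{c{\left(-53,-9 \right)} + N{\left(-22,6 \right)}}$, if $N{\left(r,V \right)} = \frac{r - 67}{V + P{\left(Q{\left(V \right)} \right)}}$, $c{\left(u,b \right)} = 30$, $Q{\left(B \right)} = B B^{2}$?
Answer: $\frac{\sqrt{1458762}}{222} \approx 5.4405$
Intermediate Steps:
$Q{\left(B \right)} = B^{3}$
$N{\left(r,V \right)} = \frac{-67 + r}{V + V^{3}}$ ($N{\left(r,V \right)} = \frac{r - 67}{V + V^{3}} = \frac{-67 + r}{V + V^{3}}$)
$\sqrt{c{\left(-53,-9 \right)} + N{\left(-22,6 \right)}} = \sqrt{30 + \frac{-67 - 22}{6 + 6^{3}}} = \sqrt{30 + \frac{1}{6 + 216} \left(-89\right)} = \sqrt{30 + \frac{1}{222} \left(-89\right)} = \sqrt{30 - \frac{89}{222}} = \sqrt{\frac{6571}{222}} = \frac{\sqrt{1458762}}{222}$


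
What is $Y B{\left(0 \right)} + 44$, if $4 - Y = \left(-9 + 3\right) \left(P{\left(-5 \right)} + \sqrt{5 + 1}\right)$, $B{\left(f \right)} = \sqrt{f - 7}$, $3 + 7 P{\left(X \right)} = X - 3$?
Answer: $44 + i \sqrt{7} \left(- \frac{38}{7} + 6 \sqrt{6}\right) \approx 44.0 + 24.522 i$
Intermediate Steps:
$P{\left(X \right)} = - \frac{6}{7} + \frac{X}{7}$ ($P{\left(X \right)} = - \frac{3}{7} + \frac{X - 3}{7} = - \frac{3}{7} + \frac{-3 + X}{7} = - \frac{3}{7} + \left(- \frac{3}{7} + \frac{X}{7}\right) = - \frac{6}{7} + \frac{X}{7}$)
$B{\left(f \right)} = \sqrt{-7 + f}$
$Y = - \frac{38}{7} + 6 \sqrt{6}$ ($Y = 4 - \left(-9 + 3\right) \left(\left(- \frac{6}{7} + \frac{1}{7} \left(-5\right)\right) + \sqrt{5 + 1}\right) = 4 - - 6 \left(\left(- \frac{6}{7} - \frac{5}{7}\right) + \sqrt{6}\right) = 4 - - 6 \left(- \frac{11}{7} + \sqrt{6}\right) = 4 - \left(\frac{66}{7} - 6 \sqrt{6}\right) = - \frac{38}{7} + 6 \sqrt{6} \approx 9.2684$)
$Y B{\left(0 \right)} + 44 = \left(- \frac{38}{7} + 6 \sqrt{6}\right) \sqrt{-7 + 0} + 44 = \left(- \frac{38}{7} + 6 \sqrt{6}\right) \sqrt{-7} + 44 = \left(- \frac{38}{7} + 6 \sqrt{6}\right) i \sqrt{7} + 44 = i \sqrt{7} \left(- \frac{38}{7} + 6 \sqrt{6}\right) + 44 = 44 + i \sqrt{7} \left(- \frac{38}{7} + 6 \sqrt{6}\right)$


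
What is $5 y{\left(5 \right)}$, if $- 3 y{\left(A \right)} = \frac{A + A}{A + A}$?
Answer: $- \frac{5}{3} \approx -1.6667$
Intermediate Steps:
$y{\left(A \right)} = - \frac{1}{3}$ ($y{\left(A \right)} = - \frac{\left(A + A\right) \frac{1}{A + A}}{3} = - \frac{2 A \frac{1}{2 A}}{3} = \left(- \frac{1}{3}\right) 1 = - \frac{1}{3}$)
$5 y{\left(5 \right)} = 5 \left(- \frac{1}{3}\right) = - \frac{5}{3}$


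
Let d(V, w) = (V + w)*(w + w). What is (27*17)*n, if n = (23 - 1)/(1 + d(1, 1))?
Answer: 10098/5 ≈ 2019.6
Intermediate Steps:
d(V, w) = 2*w*(V + w) (d(V, w) = (V + w)*(2*w) = 2*w*(V + w))
n = 22/5 (n = (23 - 1)/(1 + 2*1*(1 + 1)) = 22/(1 + 2*1*2) = 22/(1 + 4) = 22/5 ≈ 4.4000)
(27*17)*n = (27*17)*(22/5) = 459*(22/5) = 10098/5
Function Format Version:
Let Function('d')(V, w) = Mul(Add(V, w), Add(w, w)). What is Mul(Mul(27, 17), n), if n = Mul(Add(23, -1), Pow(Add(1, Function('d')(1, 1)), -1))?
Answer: Rational(10098, 5) ≈ 2019.6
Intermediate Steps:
Function('d')(V, w) = Mul(2, w, Add(V, w)) (Function('d')(V, w) = Mul(Add(V, w), Mul(2, w)) = Mul(2, w, Add(V, w)))
n = Rational(22, 5) (n = Mul(Add(23, -1), Pow(Add(1, Mul(2, 1, Add(1, 1))), -1)) = Mul(22, Pow(Add(1, Mul(2, 1, 2)), -1)) = Mul(22, Pow(Add(1, 4), -1)) = Mul(22, Pow(5, -1)) = Mul(22, Rational(1, 5)) = Rational(22, 5) ≈ 4.4000)
Mul(Mul(27, 17), n) = Mul(Mul(27, 17), Rational(22, 5)) = Mul(459, Rational(22, 5)) = Rational(10098, 5)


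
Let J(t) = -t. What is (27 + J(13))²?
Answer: 196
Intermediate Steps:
(27 + J(13))² = (27 - 1*13)² = (27 - 13)² = 14² = 196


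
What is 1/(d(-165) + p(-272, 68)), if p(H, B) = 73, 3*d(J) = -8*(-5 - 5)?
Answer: 3/299 ≈ 0.010033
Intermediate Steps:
d(J) = 80/3 (d(J) = (-8*(-5 - 5))/3 = (-8*(-10))/3 = (⅓)*80 = 80/3)
1/(d(-165) + p(-272, 68)) = 1/(80/3 + 73) = 1/(299/3) = 3/299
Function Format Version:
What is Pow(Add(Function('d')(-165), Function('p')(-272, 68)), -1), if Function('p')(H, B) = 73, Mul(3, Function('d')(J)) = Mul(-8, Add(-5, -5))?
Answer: Rational(3, 299) ≈ 0.010033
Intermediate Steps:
Function('d')(J) = Rational(80, 3) (Function('d')(J) = Mul(Rational(1, 3), Mul(-8, Add(-5, -5))) = Mul(Rational(1, 3), Mul(-8, -10)) = Mul(Rational(1, 3), 80) = Rational(80, 3))
Pow(Add(Function('d')(-165), Function('p')(-272, 68)), -1) = Pow(Add(Rational(80, 3), 73), -1) = Pow(Rational(299, 3), -1) = Rational(3, 299)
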